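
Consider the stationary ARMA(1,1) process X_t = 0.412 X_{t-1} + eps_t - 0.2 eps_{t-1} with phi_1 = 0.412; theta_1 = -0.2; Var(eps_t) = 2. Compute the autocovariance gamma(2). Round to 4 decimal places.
\gamma(2) = 0.1931

Multiply the model equation by X_{t-k} and take expectations. With theta_0 = psi_0 = 1 and psi_j the MA(infinity) weights, this gives
  gamma(k) - sum_i phi_i gamma(k-i) = c_k,
  c_k = sigma^2 * sum_{j=k..q} theta_j psi_{j-k}   (c_k = 0 for k > q),
using gamma(-m) = gamma(m).
psi-weights needed (psi_j = theta_j + sum_i phi_i psi_{j-i}):
  psi_1 = theta_1 + phi_1 = -0.2 + (0.412) = 0.212
Right-hand sides:
  c_0 = sigma^2 (1 + theta_1 psi_1) = 2 * (1 + (-0.2)(0.212)) = 2 * 0.9576 = 1.9152
  c_1 = sigma^2 theta_1 = 2 * (-0.2) = -0.4
  c_2 = 0
Equations for k = 0 and k = 1 (AR order 1):
  gamma(0) = phi_1 gamma(1) + c_0
  gamma(1) = phi_1 gamma(0) + c_1
Substituting the second into the first: gamma(0) (1 - phi_1^2) = c_0 + phi_1 c_1, so
  gamma(0) = (c_0 + phi_1 c_1) / (1 - phi_1^2) = (1.9152 + (0.412)(-0.4)) / (1 - (0.412)^2) = 1.7504 / 0.830256 = 2.108265.
  gamma(1) = phi_1 gamma(0) + c_1 = (0.412)(2.108265) + (-0.4) = 0.468605.
For k = 2 (> q): gamma(2) = phi_1 gamma(1) = (0.412)(0.468605) = 0.193065.
Therefore gamma(2) = 0.1931 (to 4 decimal places).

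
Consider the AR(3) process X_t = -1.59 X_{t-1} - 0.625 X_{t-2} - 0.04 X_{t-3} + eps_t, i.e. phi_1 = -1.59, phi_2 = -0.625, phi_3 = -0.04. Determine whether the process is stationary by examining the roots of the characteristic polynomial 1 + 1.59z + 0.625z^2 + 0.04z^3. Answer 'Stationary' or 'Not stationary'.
\text{Not stationary}

The AR(p) characteristic polynomial is P(z) = 1 + 1.59z + 0.625z^2 + 0.04z^3.
Stationarity requires all roots to lie outside the unit circle, i.e. |z| > 1 for every root.
Degree 3: look for a simple real root z0 first, then factor out (1 - z/z0) and solve the remaining quadratic.
Testing z0 = -2: P(-2) = 1 + (1.59)(-2) + (0.625)(-2)^2 + (0.04)(-2)^3
  = 1 + (-3.18) + (2.5) + (-0.32) = 0.  So z_0 = -2 is a root, |z_0| = 2.
Divide out the factor (1 + 0.5 z) = (1 - z/z0) (since 1/z0 = -0.5):
  P(z) = (1 + 0.5 z)(1 + (1.09) z + (0.08) z^2)
  [check: z-coef 1.09 - (-0.5) = 1.59; z^2-coef 0.08 - (-0.5)(1.09) = 0.625; z^3-coef -(-0.5)(0.08) = 0.04.]
Remaining roots from the quadratic factor 1 + (1.09) z + (0.08) z^2:
  Set 1 + (1.09) z + (0.08) z^2 = 0, i.e. a z^2 + b z + c = 0 with a = 0.08, b = 1.09, c = 1.
  Discriminant D = b^2 - 4ac = (1.09)^2 - 4*(0.08)*1 = 1.1881 - (0.32) = 0.8681.
  D >= 0, so the roots are real: z = (-b +/- sqrt(D)) / (2a) = (-1.09 +/- 0.931719) / (0.16).
    z_1 = (-1.09 + 0.931719) / (0.16) = -0.9893,   |z_1| = 0.9893.
    z_2 = (-1.09 - 0.931719) / (0.16) = -12.6357,   |z_2| = 12.6357.
Moduli of all roots: 2.0000, 0.9893, 12.6357.
All moduli strictly greater than 1? No.
Verdict: Not stationary.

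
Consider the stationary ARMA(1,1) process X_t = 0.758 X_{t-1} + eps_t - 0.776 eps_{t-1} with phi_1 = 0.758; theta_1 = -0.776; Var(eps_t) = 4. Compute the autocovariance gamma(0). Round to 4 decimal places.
\gamma(0) = 4.0030

Multiply the model equation by X_{t-k} and take expectations. With theta_0 = psi_0 = 1 and psi_j the MA(infinity) weights, this gives
  gamma(k) - sum_i phi_i gamma(k-i) = c_k,
  c_k = sigma^2 * sum_{j=k..q} theta_j psi_{j-k}   (c_k = 0 for k > q),
using gamma(-m) = gamma(m).
psi-weights needed (psi_j = theta_j + sum_i phi_i psi_{j-i}):
  psi_1 = theta_1 + phi_1 = -0.776 + (0.758) = -0.018
Right-hand sides:
  c_0 = sigma^2 (1 + theta_1 psi_1) = 4 * (1 + (-0.776)(-0.018)) = 4 * 1.013968 = 4.055872
  c_1 = sigma^2 theta_1 = 4 * (-0.776) = -3.104
  c_2 = 0
Equations for k = 0 and k = 1 (AR order 1):
  gamma(0) = phi_1 gamma(1) + c_0
  gamma(1) = phi_1 gamma(0) + c_1
Substituting the second into the first: gamma(0) (1 - phi_1^2) = c_0 + phi_1 c_1, so
  gamma(0) = (c_0 + phi_1 c_1) / (1 - phi_1^2) = (4.055872 + (0.758)(-3.104)) / (1 - (0.758)^2) = 1.70304 / 0.425436 = 4.003046.
Therefore gamma(0) = 4.0030 (to 4 decimal places).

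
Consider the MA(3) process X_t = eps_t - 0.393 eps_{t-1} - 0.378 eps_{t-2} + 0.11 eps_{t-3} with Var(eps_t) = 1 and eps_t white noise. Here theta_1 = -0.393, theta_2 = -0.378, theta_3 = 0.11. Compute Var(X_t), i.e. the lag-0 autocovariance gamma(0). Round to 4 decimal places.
\gamma(0) = 1.3094

For an MA(q) process X_t = eps_t + sum_i theta_i eps_{t-i} with
Var(eps_t) = sigma^2, the variance is
  gamma(0) = sigma^2 * (1 + sum_i theta_i^2).
  sum_i theta_i^2 = (-0.393)^2 + (-0.378)^2 + (0.11)^2 = 0.154449 + 0.142884 + 0.0121 = 0.309433.
  gamma(0) = 1 * (1 + 0.309433) = 1 * 1.309433 = 1.309433, which rounds to 1.3094.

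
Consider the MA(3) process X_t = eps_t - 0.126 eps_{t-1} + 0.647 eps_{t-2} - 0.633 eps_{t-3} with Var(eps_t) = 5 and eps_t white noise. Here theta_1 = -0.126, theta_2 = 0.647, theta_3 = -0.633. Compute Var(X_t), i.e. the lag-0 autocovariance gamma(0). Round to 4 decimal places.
\gamma(0) = 9.1759

For an MA(q) process X_t = eps_t + sum_i theta_i eps_{t-i} with
Var(eps_t) = sigma^2, the variance is
  gamma(0) = sigma^2 * (1 + sum_i theta_i^2).
  sum_i theta_i^2 = (-0.126)^2 + (0.647)^2 + (-0.633)^2 = 0.015876 + 0.418609 + 0.400689 = 0.835174.
  gamma(0) = 5 * (1 + 0.835174) = 5 * 1.835174 = 9.17587, which rounds to 9.1759.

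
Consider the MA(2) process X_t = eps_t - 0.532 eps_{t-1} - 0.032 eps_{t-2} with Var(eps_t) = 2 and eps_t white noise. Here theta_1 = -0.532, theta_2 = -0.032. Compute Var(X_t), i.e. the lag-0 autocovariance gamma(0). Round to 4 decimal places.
\gamma(0) = 2.5681

For an MA(q) process X_t = eps_t + sum_i theta_i eps_{t-i} with
Var(eps_t) = sigma^2, the variance is
  gamma(0) = sigma^2 * (1 + sum_i theta_i^2).
  sum_i theta_i^2 = (-0.532)^2 + (-0.032)^2 = 0.283024 + 0.001024 = 0.284048.
  gamma(0) = 2 * (1 + 0.284048) = 2 * 1.284048 = 2.568096, which rounds to 2.5681.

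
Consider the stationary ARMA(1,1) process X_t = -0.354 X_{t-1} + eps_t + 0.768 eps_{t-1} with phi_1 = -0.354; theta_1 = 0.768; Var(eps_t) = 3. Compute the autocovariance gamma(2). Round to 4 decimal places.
\gamma(2) = -0.3660

Multiply the model equation by X_{t-k} and take expectations. With theta_0 = psi_0 = 1 and psi_j the MA(infinity) weights, this gives
  gamma(k) - sum_i phi_i gamma(k-i) = c_k,
  c_k = sigma^2 * sum_{j=k..q} theta_j psi_{j-k}   (c_k = 0 for k > q),
using gamma(-m) = gamma(m).
psi-weights needed (psi_j = theta_j + sum_i phi_i psi_{j-i}):
  psi_1 = theta_1 + phi_1 = 0.768 + (-0.354) = 0.414
Right-hand sides:
  c_0 = sigma^2 (1 + theta_1 psi_1) = 3 * (1 + (0.768)(0.414)) = 3 * 1.317952 = 3.953856
  c_1 = sigma^2 theta_1 = 3 * (0.768) = 2.304
  c_2 = 0
Equations for k = 0 and k = 1 (AR order 1):
  gamma(0) = phi_1 gamma(1) + c_0
  gamma(1) = phi_1 gamma(0) + c_1
Substituting the second into the first: gamma(0) (1 - phi_1^2) = c_0 + phi_1 c_1, so
  gamma(0) = (c_0 + phi_1 c_1) / (1 - phi_1^2) = (3.953856 + (-0.354)(2.304)) / (1 - (-0.354)^2) = 3.13824 / 0.874684 = 3.587856.
  gamma(1) = phi_1 gamma(0) + c_1 = (-0.354)(3.587856) + (2.304) = 1.033899.
For k = 2 (> q): gamma(2) = phi_1 gamma(1) = (-0.354)(1.033899) = -0.366.
Therefore gamma(2) = -0.3660 (to 4 decimal places).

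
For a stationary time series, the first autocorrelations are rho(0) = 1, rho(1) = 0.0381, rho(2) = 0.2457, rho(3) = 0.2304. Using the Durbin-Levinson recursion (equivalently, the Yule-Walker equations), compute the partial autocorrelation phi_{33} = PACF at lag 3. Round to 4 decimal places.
\phi_{33} = 0.2280

The PACF at lag k is phi_{kk}, the last component of the solution
to the Yule-Walker system G_k phi = r_k where
  (G_k)_{ij} = rho(|i - j|), (r_k)_i = rho(i), i,j = 1..k.
Equivalently, Durbin-Levinson gives phi_{kk} iteratively:
  phi_{11} = rho(1)
  phi_{kk} = [rho(k) - sum_{j=1..k-1} phi_{k-1,j} rho(k-j)]
            / [1 - sum_{j=1..k-1} phi_{k-1,j} rho(j)],
  phi_{k,j} = phi_{k-1,j} - phi_{kk} phi_{k-1,k-j},  j = 1..k-1.
Step k = 1:
  phi_11 = rho(1) = 0.0381.
Step k = 2:
  phi_22 = [rho(2) - phi_11 rho(1)] / [1 - phi_11 rho(1)] = [0.2457 - (0.0381)(0.0381)] / [1 - (0.0381)(0.0381)]
         = 0.24424839 / 0.99854839 = 0.244603.
  Update: phi_21 = phi_11 - phi_22 phi_11 = 0.0381 - (0.244603)(0.0381) = 0.028781.
Step k = 3:
  phi_33 = [rho(3) - phi_21 rho(2) - phi_22 rho(1)] / [1 - phi_21 rho(1) - phi_22 rho(2)]
    numerator   = 0.2304 - (0.028781)(0.2457) - (0.244603)(0.0381) = 0.21400921
    denominator = 1 - (0.028781)(0.0381) - (0.244603)(0.2457) = 0.93880439
  phi_33 = 0.21400921 / 0.93880439 = 0.228.
Therefore phi_{33} = 0.2280.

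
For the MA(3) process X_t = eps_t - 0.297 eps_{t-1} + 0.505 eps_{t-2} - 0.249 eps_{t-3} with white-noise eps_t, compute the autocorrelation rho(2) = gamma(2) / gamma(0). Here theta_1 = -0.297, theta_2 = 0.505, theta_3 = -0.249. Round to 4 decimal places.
\rho(2) = 0.4120

For an MA(q) process with theta_0 = 1, the autocovariance is
  gamma(k) = sigma^2 * sum_{i=0..q-k} theta_i * theta_{i+k},
and rho(k) = gamma(k) / gamma(0). Sigma^2 cancels.
  numerator   = (1)*(0.505) + (-0.297)*(-0.249) = 0.578953.
  denominator = (1)^2 + (-0.297)^2 + (0.505)^2 + (-0.249)^2 = 1.405235.
  rho(2) = 0.578953 / 1.405235 = 0.4120.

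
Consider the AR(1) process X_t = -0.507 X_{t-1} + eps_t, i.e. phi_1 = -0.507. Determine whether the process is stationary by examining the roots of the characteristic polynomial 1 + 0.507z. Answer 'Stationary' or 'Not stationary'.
\text{Stationary}

The AR(p) characteristic polynomial is P(z) = 1 + 0.507z.
Stationarity requires all roots to lie outside the unit circle, i.e. |z| > 1 for every root.
This is linear in z: 1 + (0.507) z = 0  =>  z = -1/(0.507) = -1.972387,  |z| = 1.972387.
Moduli of all roots: 1.9724.
All moduli strictly greater than 1? Yes.
Verdict: Stationary.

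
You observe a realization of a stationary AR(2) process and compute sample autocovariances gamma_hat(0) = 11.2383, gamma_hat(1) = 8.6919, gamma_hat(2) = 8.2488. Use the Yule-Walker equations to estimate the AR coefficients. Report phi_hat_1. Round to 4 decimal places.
\hat\phi_{1} = 0.5120

The Yule-Walker equations for an AR(p) process read, in matrix form,
  Gamma_p phi = r_p,   with   (Gamma_p)_{ij} = gamma(|i - j|),
                       (r_p)_i = gamma(i),   i,j = 1..p.
Substitute the sample gammas (Toeplitz matrix and right-hand side of size 2):
  Gamma_p = [[11.2383, 8.6919], [8.6919, 11.2383]]
  r_p     = [8.6919, 8.2488]
Written out:
  11.2383 phi_1 + 8.6919 phi_2 = 8.6919
  8.6919 phi_1 + 11.2383 phi_2 = 8.2488
Solve by Cramer's rule:
  det = gamma(0)^2 - gamma(1)^2 = (11.2383)^2 - (8.6919)^2 = 126.29938689 - 75.54912561 = 50.75026128
  phi_hat_1 = [gamma(1) gamma(0) - gamma(1) gamma(2)] / det = [(8.6919)(11.2383) - (8.6919)(8.2488)] / 50.75026128 = 25.98443505 / 50.75026128 = 0.512
  phi_hat_2 = [gamma(0) gamma(2) - gamma(1)^2] / det = [(11.2383)(8.2488) - (8.6919)^2] / 50.75026128 = 17.15336343 / 50.75026128 = 0.338
So phi_hat = [0.5120, 0.3380].
Therefore phi_hat_1 = 0.5120.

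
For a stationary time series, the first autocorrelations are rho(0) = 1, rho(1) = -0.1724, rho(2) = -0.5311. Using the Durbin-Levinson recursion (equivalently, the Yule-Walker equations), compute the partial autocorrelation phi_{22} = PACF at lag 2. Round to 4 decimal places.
\phi_{22} = -0.5780

The PACF at lag k is phi_{kk}, the last component of the solution
to the Yule-Walker system G_k phi = r_k where
  (G_k)_{ij} = rho(|i - j|), (r_k)_i = rho(i), i,j = 1..k.
Equivalently, Durbin-Levinson gives phi_{kk} iteratively:
  phi_{11} = rho(1)
  phi_{kk} = [rho(k) - sum_{j=1..k-1} phi_{k-1,j} rho(k-j)]
            / [1 - sum_{j=1..k-1} phi_{k-1,j} rho(j)],
  phi_{k,j} = phi_{k-1,j} - phi_{kk} phi_{k-1,k-j},  j = 1..k-1.
Step k = 1:
  phi_11 = rho(1) = -0.1724.
Step k = 2:
  phi_22 = [rho(2) - phi_11 rho(1)] / [1 - phi_11 rho(1)] = [-0.5311 - (-0.1724)(-0.1724)] / [1 - (-0.1724)(-0.1724)]
         = -0.56082176 / 0.97027824 = -0.578.
Therefore phi_{22} = -0.5780.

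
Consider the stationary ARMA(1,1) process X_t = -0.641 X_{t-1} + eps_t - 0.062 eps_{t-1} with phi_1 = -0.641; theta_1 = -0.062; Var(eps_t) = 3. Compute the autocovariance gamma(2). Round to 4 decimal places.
\gamma(2) = 2.3859

Multiply the model equation by X_{t-k} and take expectations. With theta_0 = psi_0 = 1 and psi_j the MA(infinity) weights, this gives
  gamma(k) - sum_i phi_i gamma(k-i) = c_k,
  c_k = sigma^2 * sum_{j=k..q} theta_j psi_{j-k}   (c_k = 0 for k > q),
using gamma(-m) = gamma(m).
psi-weights needed (psi_j = theta_j + sum_i phi_i psi_{j-i}):
  psi_1 = theta_1 + phi_1 = -0.062 + (-0.641) = -0.703
Right-hand sides:
  c_0 = sigma^2 (1 + theta_1 psi_1) = 3 * (1 + (-0.062)(-0.703)) = 3 * 1.043586 = 3.130758
  c_1 = sigma^2 theta_1 = 3 * (-0.062) = -0.186
  c_2 = 0
Equations for k = 0 and k = 1 (AR order 1):
  gamma(0) = phi_1 gamma(1) + c_0
  gamma(1) = phi_1 gamma(0) + c_1
Substituting the second into the first: gamma(0) (1 - phi_1^2) = c_0 + phi_1 c_1, so
  gamma(0) = (c_0 + phi_1 c_1) / (1 - phi_1^2) = (3.130758 + (-0.641)(-0.186)) / (1 - (-0.641)^2) = 3.249984 / 0.589119 = 5.516685.
  gamma(1) = phi_1 gamma(0) + c_1 = (-0.641)(5.516685) + (-0.186) = -3.722195.
For k = 2 (> q): gamma(2) = phi_1 gamma(1) = (-0.641)(-3.722195) = 2.385927.
Therefore gamma(2) = 2.3859 (to 4 decimal places).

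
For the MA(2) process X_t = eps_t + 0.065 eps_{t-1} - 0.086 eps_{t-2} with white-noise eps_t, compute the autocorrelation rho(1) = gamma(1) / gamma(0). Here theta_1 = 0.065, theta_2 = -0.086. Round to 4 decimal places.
\rho(1) = 0.0587

For an MA(q) process with theta_0 = 1, the autocovariance is
  gamma(k) = sigma^2 * sum_{i=0..q-k} theta_i * theta_{i+k},
and rho(k) = gamma(k) / gamma(0). Sigma^2 cancels.
  numerator   = (1)*(0.065) + (0.065)*(-0.086) = 0.05941.
  denominator = (1)^2 + (0.065)^2 + (-0.086)^2 = 1.011621.
  rho(1) = 0.05941 / 1.011621 = 0.0587.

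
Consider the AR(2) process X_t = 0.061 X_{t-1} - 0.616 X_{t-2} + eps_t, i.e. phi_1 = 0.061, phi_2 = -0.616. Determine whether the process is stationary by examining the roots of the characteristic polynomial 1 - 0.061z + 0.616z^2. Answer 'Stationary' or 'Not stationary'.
\text{Stationary}

The AR(p) characteristic polynomial is P(z) = 1 - 0.061z + 0.616z^2.
Stationarity requires all roots to lie outside the unit circle, i.e. |z| > 1 for every root.
Set 1 + (-0.061) z + (0.616) z^2 = 0, i.e. a z^2 + b z + c = 0 with a = 0.616, b = -0.061, c = 1.
Discriminant D = b^2 - 4ac = (-0.061)^2 - 4*(0.616)*1 = 0.003721 - (2.464) = -2.460279.
D < 0, so the roots are the complex-conjugate pair z = (-b +/- i sqrt(-D)) / (2a) = 0.0495 +/- 1.2732i.
For a conjugate pair |z|^2 = z * conj(z) = (product of roots) = c/a = 1/(0.616) = 1.623377, so |z| = sqrt(1.623377) = 1.2741 for both roots.
Moduli of all roots: 1.2741, 1.2741.
All moduli strictly greater than 1? Yes.
Verdict: Stationary.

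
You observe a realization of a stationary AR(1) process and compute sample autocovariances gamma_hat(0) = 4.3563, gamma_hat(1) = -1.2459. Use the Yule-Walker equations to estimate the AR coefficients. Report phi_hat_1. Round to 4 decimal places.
\hat\phi_{1} = -0.2860

The Yule-Walker equations for an AR(p) process read, in matrix form,
  Gamma_p phi = r_p,   with   (Gamma_p)_{ij} = gamma(|i - j|),
                       (r_p)_i = gamma(i),   i,j = 1..p.
Substitute the sample gammas (Toeplitz matrix and right-hand side of size 1):
  Gamma_p = [[4.3563]]
  r_p     = [-1.2459]
With p = 1 this is the single equation gamma(0) phi_1 = gamma(1):
  phi_hat_1 = gamma(1) / gamma(0) = -1.2459 / 4.3563 = -0.2860.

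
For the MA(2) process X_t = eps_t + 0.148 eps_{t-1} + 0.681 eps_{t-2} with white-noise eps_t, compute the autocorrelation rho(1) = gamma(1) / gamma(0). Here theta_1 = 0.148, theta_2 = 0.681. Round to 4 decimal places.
\rho(1) = 0.1675

For an MA(q) process with theta_0 = 1, the autocovariance is
  gamma(k) = sigma^2 * sum_{i=0..q-k} theta_i * theta_{i+k},
and rho(k) = gamma(k) / gamma(0). Sigma^2 cancels.
  numerator   = (1)*(0.148) + (0.148)*(0.681) = 0.248788.
  denominator = (1)^2 + (0.148)^2 + (0.681)^2 = 1.485665.
  rho(1) = 0.248788 / 1.485665 = 0.1675.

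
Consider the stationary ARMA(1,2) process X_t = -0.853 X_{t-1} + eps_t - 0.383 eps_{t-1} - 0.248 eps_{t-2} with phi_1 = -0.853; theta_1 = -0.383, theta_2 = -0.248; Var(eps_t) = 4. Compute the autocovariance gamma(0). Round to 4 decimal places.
\gamma(0) = 19.6578

Multiply the model equation by X_{t-k} and take expectations. With theta_0 = psi_0 = 1 and psi_j the MA(infinity) weights, this gives
  gamma(k) - sum_i phi_i gamma(k-i) = c_k,
  c_k = sigma^2 * sum_{j=k..q} theta_j psi_{j-k}   (c_k = 0 for k > q),
using gamma(-m) = gamma(m).
psi-weights needed (psi_j = theta_j + sum_i phi_i psi_{j-i}):
  psi_1 = theta_1 + phi_1 = -0.383 + (-0.853) = -1.236
  psi_2 = theta_2 + phi_1 psi_1 = -0.248 + (-0.853)(-1.236) = 0.806308
Right-hand sides:
  c_0 = sigma^2 (1 + theta_1 psi_1 + theta_2 psi_2) = 4 * (1 + (-0.383)(-1.236) + (-0.248)(0.806308)) = 4 * 1.273424 = 5.093694
  c_1 = sigma^2 (theta_1 + theta_2 psi_1) = 4 * (-0.383 + (-0.248)(-1.236)) = -0.305888
  c_2 = sigma^2 theta_2 = 4 * (-0.248) = -0.992
Equations for k = 0 and k = 1 (AR order 1):
  gamma(0) = phi_1 gamma(1) + c_0
  gamma(1) = phi_1 gamma(0) + c_1
Substituting the second into the first: gamma(0) (1 - phi_1^2) = c_0 + phi_1 c_1, so
  gamma(0) = (c_0 + phi_1 c_1) / (1 - phi_1^2) = (5.093694 + (-0.853)(-0.305888)) / (1 - (-0.853)^2) = 5.354617 / 0.272391 = 19.657834.
Therefore gamma(0) = 19.6578 (to 4 decimal places).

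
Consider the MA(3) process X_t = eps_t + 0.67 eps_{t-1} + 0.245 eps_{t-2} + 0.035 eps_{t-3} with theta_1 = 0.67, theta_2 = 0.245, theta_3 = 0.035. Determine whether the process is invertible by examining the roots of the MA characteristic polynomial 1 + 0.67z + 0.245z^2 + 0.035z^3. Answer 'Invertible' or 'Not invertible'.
\text{Invertible}

The MA(q) characteristic polynomial is P(z) = 1 + 0.67z + 0.245z^2 + 0.035z^3.
Invertibility requires all roots to lie outside the unit circle, i.e. |z| > 1 for every root.
Degree 3: look for a simple real root z0 first, then factor out (1 - z/z0) and solve the remaining quadratic.
Testing z0 = -4: P(-4) = 1 + (0.67)(-4) + (0.245)(-4)^2 + (0.035)(-4)^3
  = 1 + (-2.68) + (3.92) + (-2.24) = 0.  So z_0 = -4 is a root, |z_0| = 4.
Divide out the factor (1 + 0.25 z) = (1 - z/z0) (since 1/z0 = -0.25):
  P(z) = (1 + 0.25 z)(1 + (0.42) z + (0.14) z^2)
  [check: z-coef 0.42 - (-0.25) = 0.67; z^2-coef 0.14 - (-0.25)(0.42) = 0.245; z^3-coef -(-0.25)(0.14) = 0.035.]
Remaining roots from the quadratic factor 1 + (0.42) z + (0.14) z^2:
  Set 1 + (0.42) z + (0.14) z^2 = 0, i.e. a z^2 + b z + c = 0 with a = 0.14, b = 0.42, c = 1.
  Discriminant D = b^2 - 4ac = (0.42)^2 - 4*(0.14)*1 = 0.1764 - (0.56) = -0.3836.
  D < 0, so the roots are the complex-conjugate pair z = (-b +/- i sqrt(-D)) / (2a) = -1.5 +/- 2.212i.
  For a conjugate pair |z|^2 = z * conj(z) = (product of roots) = c/a = 1/(0.14) = 7.142857, so |z| = sqrt(7.142857) = 2.6726 for both roots.
Moduli of all roots: 4.0000, 2.6726, 2.6726.
All moduli strictly greater than 1? Yes.
Verdict: Invertible.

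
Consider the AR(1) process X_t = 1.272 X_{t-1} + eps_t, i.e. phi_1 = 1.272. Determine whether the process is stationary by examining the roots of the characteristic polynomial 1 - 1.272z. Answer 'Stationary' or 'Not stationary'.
\text{Not stationary}

The AR(p) characteristic polynomial is P(z) = 1 - 1.272z.
Stationarity requires all roots to lie outside the unit circle, i.e. |z| > 1 for every root.
This is linear in z: 1 + (-1.272) z = 0  =>  z = -1/(-1.272) = 0.786164,  |z| = 0.786164.
Moduli of all roots: 0.7862.
All moduli strictly greater than 1? No.
Verdict: Not stationary.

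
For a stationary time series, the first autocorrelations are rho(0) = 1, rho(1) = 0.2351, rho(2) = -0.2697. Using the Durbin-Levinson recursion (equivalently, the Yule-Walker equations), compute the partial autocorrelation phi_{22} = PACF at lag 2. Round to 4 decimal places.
\phi_{22} = -0.3440

The PACF at lag k is phi_{kk}, the last component of the solution
to the Yule-Walker system G_k phi = r_k where
  (G_k)_{ij} = rho(|i - j|), (r_k)_i = rho(i), i,j = 1..k.
Equivalently, Durbin-Levinson gives phi_{kk} iteratively:
  phi_{11} = rho(1)
  phi_{kk} = [rho(k) - sum_{j=1..k-1} phi_{k-1,j} rho(k-j)]
            / [1 - sum_{j=1..k-1} phi_{k-1,j} rho(j)],
  phi_{k,j} = phi_{k-1,j} - phi_{kk} phi_{k-1,k-j},  j = 1..k-1.
Step k = 1:
  phi_11 = rho(1) = 0.2351.
Step k = 2:
  phi_22 = [rho(2) - phi_11 rho(1)] / [1 - phi_11 rho(1)] = [-0.2697 - (0.2351)(0.2351)] / [1 - (0.2351)(0.2351)]
         = -0.32497201 / 0.94472799 = -0.344.
Therefore phi_{22} = -0.3440.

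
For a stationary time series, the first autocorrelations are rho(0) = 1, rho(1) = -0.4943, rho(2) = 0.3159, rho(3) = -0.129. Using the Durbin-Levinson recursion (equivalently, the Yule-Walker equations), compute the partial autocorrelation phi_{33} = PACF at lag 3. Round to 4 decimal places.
\phi_{33} = 0.0790

The PACF at lag k is phi_{kk}, the last component of the solution
to the Yule-Walker system G_k phi = r_k where
  (G_k)_{ij} = rho(|i - j|), (r_k)_i = rho(i), i,j = 1..k.
Equivalently, Durbin-Levinson gives phi_{kk} iteratively:
  phi_{11} = rho(1)
  phi_{kk} = [rho(k) - sum_{j=1..k-1} phi_{k-1,j} rho(k-j)]
            / [1 - sum_{j=1..k-1} phi_{k-1,j} rho(j)],
  phi_{k,j} = phi_{k-1,j} - phi_{kk} phi_{k-1,k-j},  j = 1..k-1.
Step k = 1:
  phi_11 = rho(1) = -0.4943.
Step k = 2:
  phi_22 = [rho(2) - phi_11 rho(1)] / [1 - phi_11 rho(1)] = [0.3159 - (-0.4943)(-0.4943)] / [1 - (-0.4943)(-0.4943)]
         = 0.07156751 / 0.75566751 = 0.094708.
  Update: phi_21 = phi_11 - phi_22 phi_11 = -0.4943 - (0.094708)(-0.4943) = -0.447486.
Step k = 3:
  phi_33 = [rho(3) - phi_21 rho(2) - phi_22 rho(1)] / [1 - phi_21 rho(1) - phi_22 rho(2)]
    numerator   = -0.129 - (-0.447486)(0.3159) - (0.094708)(-0.4943) = 0.05917483
    denominator = 1 - (-0.447486)(-0.4943) - (0.094708)(0.3159) = 0.74888952
  phi_33 = 0.05917483 / 0.74888952 = 0.079.
Therefore phi_{33} = 0.0790.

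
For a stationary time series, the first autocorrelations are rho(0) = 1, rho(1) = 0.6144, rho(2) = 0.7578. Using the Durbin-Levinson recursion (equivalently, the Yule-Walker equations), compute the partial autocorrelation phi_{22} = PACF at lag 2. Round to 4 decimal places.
\phi_{22} = 0.6109

The PACF at lag k is phi_{kk}, the last component of the solution
to the Yule-Walker system G_k phi = r_k where
  (G_k)_{ij} = rho(|i - j|), (r_k)_i = rho(i), i,j = 1..k.
Equivalently, Durbin-Levinson gives phi_{kk} iteratively:
  phi_{11} = rho(1)
  phi_{kk} = [rho(k) - sum_{j=1..k-1} phi_{k-1,j} rho(k-j)]
            / [1 - sum_{j=1..k-1} phi_{k-1,j} rho(j)],
  phi_{k,j} = phi_{k-1,j} - phi_{kk} phi_{k-1,k-j},  j = 1..k-1.
Step k = 1:
  phi_11 = rho(1) = 0.6144.
Step k = 2:
  phi_22 = [rho(2) - phi_11 rho(1)] / [1 - phi_11 rho(1)] = [0.7578 - (0.6144)(0.6144)] / [1 - (0.6144)(0.6144)]
         = 0.38031264 / 0.62251264 = 0.6109.
Therefore phi_{22} = 0.6109.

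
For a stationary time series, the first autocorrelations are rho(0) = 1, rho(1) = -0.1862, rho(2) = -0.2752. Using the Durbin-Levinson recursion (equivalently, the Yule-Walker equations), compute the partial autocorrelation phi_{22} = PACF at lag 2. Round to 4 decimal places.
\phi_{22} = -0.3210

The PACF at lag k is phi_{kk}, the last component of the solution
to the Yule-Walker system G_k phi = r_k where
  (G_k)_{ij} = rho(|i - j|), (r_k)_i = rho(i), i,j = 1..k.
Equivalently, Durbin-Levinson gives phi_{kk} iteratively:
  phi_{11} = rho(1)
  phi_{kk} = [rho(k) - sum_{j=1..k-1} phi_{k-1,j} rho(k-j)]
            / [1 - sum_{j=1..k-1} phi_{k-1,j} rho(j)],
  phi_{k,j} = phi_{k-1,j} - phi_{kk} phi_{k-1,k-j},  j = 1..k-1.
Step k = 1:
  phi_11 = rho(1) = -0.1862.
Step k = 2:
  phi_22 = [rho(2) - phi_11 rho(1)] / [1 - phi_11 rho(1)] = [-0.2752 - (-0.1862)(-0.1862)] / [1 - (-0.1862)(-0.1862)]
         = -0.30987044 / 0.96532956 = -0.321.
Therefore phi_{22} = -0.3210.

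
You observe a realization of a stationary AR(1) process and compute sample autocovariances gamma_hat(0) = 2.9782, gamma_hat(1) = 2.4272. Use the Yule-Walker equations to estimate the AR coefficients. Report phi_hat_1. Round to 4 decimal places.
\hat\phi_{1} = 0.8150

The Yule-Walker equations for an AR(p) process read, in matrix form,
  Gamma_p phi = r_p,   with   (Gamma_p)_{ij} = gamma(|i - j|),
                       (r_p)_i = gamma(i),   i,j = 1..p.
Substitute the sample gammas (Toeplitz matrix and right-hand side of size 1):
  Gamma_p = [[2.9782]]
  r_p     = [2.4272]
With p = 1 this is the single equation gamma(0) phi_1 = gamma(1):
  phi_hat_1 = gamma(1) / gamma(0) = 2.4272 / 2.9782 = 0.8150.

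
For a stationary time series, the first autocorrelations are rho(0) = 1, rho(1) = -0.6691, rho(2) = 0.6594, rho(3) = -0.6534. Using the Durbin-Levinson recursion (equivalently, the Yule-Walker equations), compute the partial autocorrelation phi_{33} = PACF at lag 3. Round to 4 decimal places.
\phi_{33} = -0.2650

The PACF at lag k is phi_{kk}, the last component of the solution
to the Yule-Walker system G_k phi = r_k where
  (G_k)_{ij} = rho(|i - j|), (r_k)_i = rho(i), i,j = 1..k.
Equivalently, Durbin-Levinson gives phi_{kk} iteratively:
  phi_{11} = rho(1)
  phi_{kk} = [rho(k) - sum_{j=1..k-1} phi_{k-1,j} rho(k-j)]
            / [1 - sum_{j=1..k-1} phi_{k-1,j} rho(j)],
  phi_{k,j} = phi_{k-1,j} - phi_{kk} phi_{k-1,k-j},  j = 1..k-1.
Step k = 1:
  phi_11 = rho(1) = -0.6691.
Step k = 2:
  phi_22 = [rho(2) - phi_11 rho(1)] / [1 - phi_11 rho(1)] = [0.6594 - (-0.6691)(-0.6691)] / [1 - (-0.6691)(-0.6691)]
         = 0.21170519 / 0.55230519 = 0.383312.
  Update: phi_21 = phi_11 - phi_22 phi_11 = -0.6691 - (0.383312)(-0.6691) = -0.412626.
Step k = 3:
  phi_33 = [rho(3) - phi_21 rho(2) - phi_22 rho(1)] / [1 - phi_21 rho(1) - phi_22 rho(2)]
    numerator   = -0.6534 - (-0.412626)(0.6594) - (0.383312)(-0.6691) = -0.1248404
    denominator = 1 - (-0.412626)(-0.6691) - (0.383312)(0.6594) = 0.47115606
  phi_33 = -0.1248404 / 0.47115606 = -0.265.
Therefore phi_{33} = -0.2650.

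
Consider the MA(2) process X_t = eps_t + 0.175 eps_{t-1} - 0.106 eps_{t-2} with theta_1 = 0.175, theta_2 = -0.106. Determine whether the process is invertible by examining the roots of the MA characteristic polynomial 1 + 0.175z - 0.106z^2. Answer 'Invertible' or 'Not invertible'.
\text{Invertible}

The MA(q) characteristic polynomial is P(z) = 1 + 0.175z - 0.106z^2.
Invertibility requires all roots to lie outside the unit circle, i.e. |z| > 1 for every root.
Set 1 + (0.175) z + (-0.106) z^2 = 0, i.e. a z^2 + b z + c = 0 with a = -0.106, b = 0.175, c = 1.
Discriminant D = b^2 - 4ac = (0.175)^2 - 4*(-0.106)*1 = 0.030625 - (-0.424) = 0.454625.
D >= 0, so the roots are real: z = (-b +/- sqrt(D)) / (2a) = (-0.175 +/- 0.674259) / (-0.212).
  z_1 = (-0.175 + 0.674259) / (-0.212) = -2.355,   |z_1| = 2.355.
  z_2 = (-0.175 - 0.674259) / (-0.212) = 4.0059,   |z_2| = 4.0059.
Moduli of all roots: 2.3550, 4.0059.
All moduli strictly greater than 1? Yes.
Verdict: Invertible.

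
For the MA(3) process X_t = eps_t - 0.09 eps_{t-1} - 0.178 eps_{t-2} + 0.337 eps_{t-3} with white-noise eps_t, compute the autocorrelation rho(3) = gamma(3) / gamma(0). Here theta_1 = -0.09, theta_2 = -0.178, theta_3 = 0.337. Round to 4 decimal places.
\rho(3) = 0.2922

For an MA(q) process with theta_0 = 1, the autocovariance is
  gamma(k) = sigma^2 * sum_{i=0..q-k} theta_i * theta_{i+k},
and rho(k) = gamma(k) / gamma(0). Sigma^2 cancels.
  numerator   = (1)*(0.337) = 0.337.
  denominator = (1)^2 + (-0.09)^2 + (-0.178)^2 + (0.337)^2 = 1.153353.
  rho(3) = 0.337 / 1.153353 = 0.2922.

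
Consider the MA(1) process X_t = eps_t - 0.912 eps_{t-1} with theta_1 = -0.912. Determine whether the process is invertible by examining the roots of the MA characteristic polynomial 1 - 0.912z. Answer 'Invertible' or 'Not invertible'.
\text{Invertible}

The MA(q) characteristic polynomial is P(z) = 1 - 0.912z.
Invertibility requires all roots to lie outside the unit circle, i.e. |z| > 1 for every root.
This is linear in z: 1 + (-0.912) z = 0  =>  z = -1/(-0.912) = 1.096491,  |z| = 1.096491.
Moduli of all roots: 1.0965.
All moduli strictly greater than 1? Yes.
Verdict: Invertible.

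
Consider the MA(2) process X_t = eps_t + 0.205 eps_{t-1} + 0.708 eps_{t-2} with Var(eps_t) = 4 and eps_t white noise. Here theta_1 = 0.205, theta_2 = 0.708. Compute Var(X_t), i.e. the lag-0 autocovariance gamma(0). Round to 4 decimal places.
\gamma(0) = 6.1732

For an MA(q) process X_t = eps_t + sum_i theta_i eps_{t-i} with
Var(eps_t) = sigma^2, the variance is
  gamma(0) = sigma^2 * (1 + sum_i theta_i^2).
  sum_i theta_i^2 = (0.205)^2 + (0.708)^2 = 0.042025 + 0.501264 = 0.543289.
  gamma(0) = 4 * (1 + 0.543289) = 4 * 1.543289 = 6.173156, which rounds to 6.1732.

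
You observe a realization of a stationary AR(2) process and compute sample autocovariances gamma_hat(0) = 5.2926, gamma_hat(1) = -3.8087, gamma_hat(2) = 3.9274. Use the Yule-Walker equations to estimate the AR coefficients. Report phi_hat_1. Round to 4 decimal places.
\hat\phi_{1} = -0.3850

The Yule-Walker equations for an AR(p) process read, in matrix form,
  Gamma_p phi = r_p,   with   (Gamma_p)_{ij} = gamma(|i - j|),
                       (r_p)_i = gamma(i),   i,j = 1..p.
Substitute the sample gammas (Toeplitz matrix and right-hand side of size 2):
  Gamma_p = [[5.2926, -3.8087], [-3.8087, 5.2926]]
  r_p     = [-3.8087, 3.9274]
Written out:
  5.2926 phi_1 - 3.8087 phi_2 = -3.8087
  -3.8087 phi_1 + 5.2926 phi_2 = 3.9274
Solve by Cramer's rule:
  det = gamma(0)^2 - gamma(1)^2 = (5.2926)^2 - (-3.8087)^2 = 28.01161476 - 14.50619569 = 13.50541907
  phi_hat_1 = [gamma(1) gamma(0) - gamma(1) gamma(2)] / det = [(-3.8087)(5.2926) - (-3.8087)(3.9274)] / 13.50541907 = -5.19963724 / 13.50541907 = -0.385
  phi_hat_2 = [gamma(0) gamma(2) - gamma(1)^2] / det = [(5.2926)(3.9274) - (-3.8087)^2] / 13.50541907 = 6.27996155 / 13.50541907 = 0.465
So phi_hat = [-0.3850, 0.4650].
Therefore phi_hat_1 = -0.3850.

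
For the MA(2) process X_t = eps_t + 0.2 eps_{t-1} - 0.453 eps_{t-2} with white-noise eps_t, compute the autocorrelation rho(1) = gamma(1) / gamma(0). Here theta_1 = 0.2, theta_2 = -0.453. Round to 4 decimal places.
\rho(1) = 0.0879

For an MA(q) process with theta_0 = 1, the autocovariance is
  gamma(k) = sigma^2 * sum_{i=0..q-k} theta_i * theta_{i+k},
and rho(k) = gamma(k) / gamma(0). Sigma^2 cancels.
  numerator   = (1)*(0.2) + (0.2)*(-0.453) = 0.1094.
  denominator = (1)^2 + (0.2)^2 + (-0.453)^2 = 1.245209.
  rho(1) = 0.1094 / 1.245209 = 0.0879.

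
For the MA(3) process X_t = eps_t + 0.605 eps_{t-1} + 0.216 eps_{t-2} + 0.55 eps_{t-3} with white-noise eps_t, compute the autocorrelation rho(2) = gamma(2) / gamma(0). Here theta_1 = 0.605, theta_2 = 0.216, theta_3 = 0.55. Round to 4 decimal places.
\rho(2) = 0.3199

For an MA(q) process with theta_0 = 1, the autocovariance is
  gamma(k) = sigma^2 * sum_{i=0..q-k} theta_i * theta_{i+k},
and rho(k) = gamma(k) / gamma(0). Sigma^2 cancels.
  numerator   = (1)*(0.216) + (0.605)*(0.55) = 0.54875.
  denominator = (1)^2 + (0.605)^2 + (0.216)^2 + (0.55)^2 = 1.715181.
  rho(2) = 0.54875 / 1.715181 = 0.3199.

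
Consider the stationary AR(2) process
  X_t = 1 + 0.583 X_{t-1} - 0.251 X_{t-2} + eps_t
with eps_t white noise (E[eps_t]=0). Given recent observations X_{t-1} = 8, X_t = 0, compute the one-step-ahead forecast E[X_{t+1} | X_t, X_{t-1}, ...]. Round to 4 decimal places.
E[X_{t+1} \mid \mathcal F_t] = -1.0080

For an AR(p) model X_t = c + sum_i phi_i X_{t-i} + eps_t, the
one-step-ahead conditional mean is
  E[X_{t+1} | X_t, ...] = c + sum_i phi_i X_{t+1-i}.
Substitute known values:
  E[X_{t+1} | ...] = 1 + (0.583) * (0) + (-0.251) * (8)
                   = -1.0080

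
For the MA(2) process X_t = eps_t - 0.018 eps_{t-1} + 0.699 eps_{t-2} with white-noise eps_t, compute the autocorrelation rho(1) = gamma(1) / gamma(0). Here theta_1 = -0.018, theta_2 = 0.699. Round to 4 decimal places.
\rho(1) = -0.0205

For an MA(q) process with theta_0 = 1, the autocovariance is
  gamma(k) = sigma^2 * sum_{i=0..q-k} theta_i * theta_{i+k},
and rho(k) = gamma(k) / gamma(0). Sigma^2 cancels.
  numerator   = (1)*(-0.018) + (-0.018)*(0.699) = -0.030582.
  denominator = (1)^2 + (-0.018)^2 + (0.699)^2 = 1.488925.
  rho(1) = -0.030582 / 1.488925 = -0.0205.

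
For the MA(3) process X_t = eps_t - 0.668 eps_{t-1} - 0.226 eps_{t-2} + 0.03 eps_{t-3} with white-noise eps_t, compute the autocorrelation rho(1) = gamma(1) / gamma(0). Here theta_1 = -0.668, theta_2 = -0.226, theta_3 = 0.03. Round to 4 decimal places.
\rho(1) = -0.3496

For an MA(q) process with theta_0 = 1, the autocovariance is
  gamma(k) = sigma^2 * sum_{i=0..q-k} theta_i * theta_{i+k},
and rho(k) = gamma(k) / gamma(0). Sigma^2 cancels.
  numerator   = (1)*(-0.668) + (-0.668)*(-0.226) + (-0.226)*(0.03) = -0.523812.
  denominator = (1)^2 + (-0.668)^2 + (-0.226)^2 + (0.03)^2 = 1.4982.
  rho(1) = -0.523812 / 1.4982 = -0.3496.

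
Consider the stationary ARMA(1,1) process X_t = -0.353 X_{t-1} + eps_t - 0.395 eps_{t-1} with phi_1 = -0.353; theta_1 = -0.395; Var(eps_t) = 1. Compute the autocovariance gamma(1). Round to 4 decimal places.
\gamma(1) = -0.9736

Multiply the model equation by X_{t-k} and take expectations. With theta_0 = psi_0 = 1 and psi_j the MA(infinity) weights, this gives
  gamma(k) - sum_i phi_i gamma(k-i) = c_k,
  c_k = sigma^2 * sum_{j=k..q} theta_j psi_{j-k}   (c_k = 0 for k > q),
using gamma(-m) = gamma(m).
psi-weights needed (psi_j = theta_j + sum_i phi_i psi_{j-i}):
  psi_1 = theta_1 + phi_1 = -0.395 + (-0.353) = -0.748
Right-hand sides:
  c_0 = sigma^2 (1 + theta_1 psi_1) = 1 * (1 + (-0.395)(-0.748)) = 1 * 1.29546 = 1.29546
  c_1 = sigma^2 theta_1 = 1 * (-0.395) = -0.395
  c_2 = 0
Equations for k = 0 and k = 1 (AR order 1):
  gamma(0) = phi_1 gamma(1) + c_0
  gamma(1) = phi_1 gamma(0) + c_1
Substituting the second into the first: gamma(0) (1 - phi_1^2) = c_0 + phi_1 c_1, so
  gamma(0) = (c_0 + phi_1 c_1) / (1 - phi_1^2) = (1.29546 + (-0.353)(-0.395)) / (1 - (-0.353)^2) = 1.434895 / 0.875391 = 1.639148.
  gamma(1) = phi_1 gamma(0) + c_1 = (-0.353)(1.639148) + (-0.395) = -0.973619.
Therefore gamma(1) = -0.9736 (to 4 decimal places).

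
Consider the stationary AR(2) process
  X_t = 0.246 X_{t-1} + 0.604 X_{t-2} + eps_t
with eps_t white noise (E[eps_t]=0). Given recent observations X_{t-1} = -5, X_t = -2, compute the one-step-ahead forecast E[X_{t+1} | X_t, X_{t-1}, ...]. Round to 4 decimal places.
E[X_{t+1} \mid \mathcal F_t] = -3.5120

For an AR(p) model X_t = c + sum_i phi_i X_{t-i} + eps_t, the
one-step-ahead conditional mean is
  E[X_{t+1} | X_t, ...] = c + sum_i phi_i X_{t+1-i}.
Substitute known values:
  E[X_{t+1} | ...] = (0.246) * (-2) + (0.604) * (-5)
                   = -3.5120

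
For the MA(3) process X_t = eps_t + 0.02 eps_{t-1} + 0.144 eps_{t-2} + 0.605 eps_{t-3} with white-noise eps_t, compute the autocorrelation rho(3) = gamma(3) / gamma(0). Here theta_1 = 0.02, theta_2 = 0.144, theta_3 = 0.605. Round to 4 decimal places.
\rho(3) = 0.4361

For an MA(q) process with theta_0 = 1, the autocovariance is
  gamma(k) = sigma^2 * sum_{i=0..q-k} theta_i * theta_{i+k},
and rho(k) = gamma(k) / gamma(0). Sigma^2 cancels.
  numerator   = (1)*(0.605) = 0.605.
  denominator = (1)^2 + (0.02)^2 + (0.144)^2 + (0.605)^2 = 1.387161.
  rho(3) = 0.605 / 1.387161 = 0.4361.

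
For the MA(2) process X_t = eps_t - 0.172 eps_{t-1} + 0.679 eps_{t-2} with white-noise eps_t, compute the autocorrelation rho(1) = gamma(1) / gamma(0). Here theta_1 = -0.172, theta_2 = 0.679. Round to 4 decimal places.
\rho(1) = -0.1937

For an MA(q) process with theta_0 = 1, the autocovariance is
  gamma(k) = sigma^2 * sum_{i=0..q-k} theta_i * theta_{i+k},
and rho(k) = gamma(k) / gamma(0). Sigma^2 cancels.
  numerator   = (1)*(-0.172) + (-0.172)*(0.679) = -0.288788.
  denominator = (1)^2 + (-0.172)^2 + (0.679)^2 = 1.490625.
  rho(1) = -0.288788 / 1.490625 = -0.1937.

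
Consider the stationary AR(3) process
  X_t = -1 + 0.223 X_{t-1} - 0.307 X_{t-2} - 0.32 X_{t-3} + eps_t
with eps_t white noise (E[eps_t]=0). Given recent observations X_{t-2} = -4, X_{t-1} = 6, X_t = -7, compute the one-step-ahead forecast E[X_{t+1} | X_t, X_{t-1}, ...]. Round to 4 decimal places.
E[X_{t+1} \mid \mathcal F_t] = -3.1230

For an AR(p) model X_t = c + sum_i phi_i X_{t-i} + eps_t, the
one-step-ahead conditional mean is
  E[X_{t+1} | X_t, ...] = c + sum_i phi_i X_{t+1-i}.
Substitute known values:
  E[X_{t+1} | ...] = -1 + (0.223) * (-7) + (-0.307) * (6) + (-0.32) * (-4)
                   = -3.1230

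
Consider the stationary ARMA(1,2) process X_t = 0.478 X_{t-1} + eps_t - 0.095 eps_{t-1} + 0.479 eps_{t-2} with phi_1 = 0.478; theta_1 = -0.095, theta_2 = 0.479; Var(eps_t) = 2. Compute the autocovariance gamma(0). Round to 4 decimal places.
\gamma(0) = 3.4297

Multiply the model equation by X_{t-k} and take expectations. With theta_0 = psi_0 = 1 and psi_j the MA(infinity) weights, this gives
  gamma(k) - sum_i phi_i gamma(k-i) = c_k,
  c_k = sigma^2 * sum_{j=k..q} theta_j psi_{j-k}   (c_k = 0 for k > q),
using gamma(-m) = gamma(m).
psi-weights needed (psi_j = theta_j + sum_i phi_i psi_{j-i}):
  psi_1 = theta_1 + phi_1 = -0.095 + (0.478) = 0.383
  psi_2 = theta_2 + phi_1 psi_1 = 0.479 + (0.478)(0.383) = 0.662074
Right-hand sides:
  c_0 = sigma^2 (1 + theta_1 psi_1 + theta_2 psi_2) = 2 * (1 + (-0.095)(0.383) + (0.479)(0.662074)) = 2 * 1.280748 = 2.561497
  c_1 = sigma^2 (theta_1 + theta_2 psi_1) = 2 * (-0.095 + (0.479)(0.383)) = 0.176914
  c_2 = sigma^2 theta_2 = 2 * (0.479) = 0.958
Equations for k = 0 and k = 1 (AR order 1):
  gamma(0) = phi_1 gamma(1) + c_0
  gamma(1) = phi_1 gamma(0) + c_1
Substituting the second into the first: gamma(0) (1 - phi_1^2) = c_0 + phi_1 c_1, so
  gamma(0) = (c_0 + phi_1 c_1) / (1 - phi_1^2) = (2.561497 + (0.478)(0.176914)) / (1 - (0.478)^2) = 2.646062 / 0.771516 = 3.429691.
Therefore gamma(0) = 3.4297 (to 4 decimal places).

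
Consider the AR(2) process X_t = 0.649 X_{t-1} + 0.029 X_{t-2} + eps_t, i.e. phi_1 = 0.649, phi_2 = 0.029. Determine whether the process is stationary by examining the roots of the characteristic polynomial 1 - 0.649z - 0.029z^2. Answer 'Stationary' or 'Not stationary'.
\text{Stationary}

The AR(p) characteristic polynomial is P(z) = 1 - 0.649z - 0.029z^2.
Stationarity requires all roots to lie outside the unit circle, i.e. |z| > 1 for every root.
Set 1 + (-0.649) z + (-0.029) z^2 = 0, i.e. a z^2 + b z + c = 0 with a = -0.029, b = -0.649, c = 1.
Discriminant D = b^2 - 4ac = (-0.649)^2 - 4*(-0.029)*1 = 0.421201 - (-0.116) = 0.537201.
D >= 0, so the roots are real: z = (-b +/- sqrt(D)) / (2a) = (0.649 +/- 0.73294) / (-0.058).
  z_1 = (0.649 + 0.73294) / (-0.058) = -23.8266,   |z_1| = 23.8266.
  z_2 = (0.649 - 0.73294) / (-0.058) = 1.4472,   |z_2| = 1.4472.
Moduli of all roots: 23.8266, 1.4472.
All moduli strictly greater than 1? Yes.
Verdict: Stationary.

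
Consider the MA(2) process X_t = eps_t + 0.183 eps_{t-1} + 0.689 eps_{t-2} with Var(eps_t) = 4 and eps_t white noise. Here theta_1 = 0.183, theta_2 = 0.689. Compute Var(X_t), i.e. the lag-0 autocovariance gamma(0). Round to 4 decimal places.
\gamma(0) = 6.0328

For an MA(q) process X_t = eps_t + sum_i theta_i eps_{t-i} with
Var(eps_t) = sigma^2, the variance is
  gamma(0) = sigma^2 * (1 + sum_i theta_i^2).
  sum_i theta_i^2 = (0.183)^2 + (0.689)^2 = 0.033489 + 0.474721 = 0.50821.
  gamma(0) = 4 * (1 + 0.50821) = 4 * 1.50821 = 6.03284, which rounds to 6.0328.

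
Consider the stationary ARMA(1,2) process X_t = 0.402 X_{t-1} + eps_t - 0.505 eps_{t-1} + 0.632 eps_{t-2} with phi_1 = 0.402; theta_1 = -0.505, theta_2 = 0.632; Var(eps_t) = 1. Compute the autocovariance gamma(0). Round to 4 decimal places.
\gamma(0) = 1.4266

Multiply the model equation by X_{t-k} and take expectations. With theta_0 = psi_0 = 1 and psi_j the MA(infinity) weights, this gives
  gamma(k) - sum_i phi_i gamma(k-i) = c_k,
  c_k = sigma^2 * sum_{j=k..q} theta_j psi_{j-k}   (c_k = 0 for k > q),
using gamma(-m) = gamma(m).
psi-weights needed (psi_j = theta_j + sum_i phi_i psi_{j-i}):
  psi_1 = theta_1 + phi_1 = -0.505 + (0.402) = -0.103
  psi_2 = theta_2 + phi_1 psi_1 = 0.632 + (0.402)(-0.103) = 0.590594
Right-hand sides:
  c_0 = sigma^2 (1 + theta_1 psi_1 + theta_2 psi_2) = 1 * (1 + (-0.505)(-0.103) + (0.632)(0.590594)) = 1 * 1.42527 = 1.42527
  c_1 = sigma^2 (theta_1 + theta_2 psi_1) = 1 * (-0.505 + (0.632)(-0.103)) = -0.570096
  c_2 = sigma^2 theta_2 = 1 * (0.632) = 0.632
Equations for k = 0 and k = 1 (AR order 1):
  gamma(0) = phi_1 gamma(1) + c_0
  gamma(1) = phi_1 gamma(0) + c_1
Substituting the second into the first: gamma(0) (1 - phi_1^2) = c_0 + phi_1 c_1, so
  gamma(0) = (c_0 + phi_1 c_1) / (1 - phi_1^2) = (1.42527 + (0.402)(-0.570096)) / (1 - (0.402)^2) = 1.196092 / 0.838396 = 1.426643.
Therefore gamma(0) = 1.4266 (to 4 decimal places).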